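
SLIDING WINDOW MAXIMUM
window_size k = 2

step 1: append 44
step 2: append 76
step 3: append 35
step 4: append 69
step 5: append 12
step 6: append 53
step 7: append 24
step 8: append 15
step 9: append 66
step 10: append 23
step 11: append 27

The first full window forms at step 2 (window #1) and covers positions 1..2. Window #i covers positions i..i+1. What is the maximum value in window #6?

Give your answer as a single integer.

Answer: 53

Derivation:
step 1: append 44 -> window=[44] (not full yet)
step 2: append 76 -> window=[44, 76] -> max=76
step 3: append 35 -> window=[76, 35] -> max=76
step 4: append 69 -> window=[35, 69] -> max=69
step 5: append 12 -> window=[69, 12] -> max=69
step 6: append 53 -> window=[12, 53] -> max=53
step 7: append 24 -> window=[53, 24] -> max=53
Window #6 max = 53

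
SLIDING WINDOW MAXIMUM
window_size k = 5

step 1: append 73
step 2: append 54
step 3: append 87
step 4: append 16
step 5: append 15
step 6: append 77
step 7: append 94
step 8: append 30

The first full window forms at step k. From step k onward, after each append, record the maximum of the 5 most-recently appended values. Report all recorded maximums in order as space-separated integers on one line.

Answer: 87 87 94 94

Derivation:
step 1: append 73 -> window=[73] (not full yet)
step 2: append 54 -> window=[73, 54] (not full yet)
step 3: append 87 -> window=[73, 54, 87] (not full yet)
step 4: append 16 -> window=[73, 54, 87, 16] (not full yet)
step 5: append 15 -> window=[73, 54, 87, 16, 15] -> max=87
step 6: append 77 -> window=[54, 87, 16, 15, 77] -> max=87
step 7: append 94 -> window=[87, 16, 15, 77, 94] -> max=94
step 8: append 30 -> window=[16, 15, 77, 94, 30] -> max=94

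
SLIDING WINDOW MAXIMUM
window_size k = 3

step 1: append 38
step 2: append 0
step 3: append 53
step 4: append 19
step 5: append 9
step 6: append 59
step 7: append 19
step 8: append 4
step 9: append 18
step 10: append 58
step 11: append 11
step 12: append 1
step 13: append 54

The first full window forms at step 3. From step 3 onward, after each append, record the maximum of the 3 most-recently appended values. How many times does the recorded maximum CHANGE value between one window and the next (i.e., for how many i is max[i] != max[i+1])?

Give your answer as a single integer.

step 1: append 38 -> window=[38] (not full yet)
step 2: append 0 -> window=[38, 0] (not full yet)
step 3: append 53 -> window=[38, 0, 53] -> max=53
step 4: append 19 -> window=[0, 53, 19] -> max=53
step 5: append 9 -> window=[53, 19, 9] -> max=53
step 6: append 59 -> window=[19, 9, 59] -> max=59
step 7: append 19 -> window=[9, 59, 19] -> max=59
step 8: append 4 -> window=[59, 19, 4] -> max=59
step 9: append 18 -> window=[19, 4, 18] -> max=19
step 10: append 58 -> window=[4, 18, 58] -> max=58
step 11: append 11 -> window=[18, 58, 11] -> max=58
step 12: append 1 -> window=[58, 11, 1] -> max=58
step 13: append 54 -> window=[11, 1, 54] -> max=54
Recorded maximums: 53 53 53 59 59 59 19 58 58 58 54
Changes between consecutive maximums: 4

Answer: 4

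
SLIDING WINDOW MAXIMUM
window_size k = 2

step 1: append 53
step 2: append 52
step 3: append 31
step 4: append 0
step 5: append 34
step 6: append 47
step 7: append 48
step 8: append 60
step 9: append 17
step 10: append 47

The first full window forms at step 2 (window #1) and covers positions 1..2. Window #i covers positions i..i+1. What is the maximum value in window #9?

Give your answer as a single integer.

Answer: 47

Derivation:
step 1: append 53 -> window=[53] (not full yet)
step 2: append 52 -> window=[53, 52] -> max=53
step 3: append 31 -> window=[52, 31] -> max=52
step 4: append 0 -> window=[31, 0] -> max=31
step 5: append 34 -> window=[0, 34] -> max=34
step 6: append 47 -> window=[34, 47] -> max=47
step 7: append 48 -> window=[47, 48] -> max=48
step 8: append 60 -> window=[48, 60] -> max=60
step 9: append 17 -> window=[60, 17] -> max=60
step 10: append 47 -> window=[17, 47] -> max=47
Window #9 max = 47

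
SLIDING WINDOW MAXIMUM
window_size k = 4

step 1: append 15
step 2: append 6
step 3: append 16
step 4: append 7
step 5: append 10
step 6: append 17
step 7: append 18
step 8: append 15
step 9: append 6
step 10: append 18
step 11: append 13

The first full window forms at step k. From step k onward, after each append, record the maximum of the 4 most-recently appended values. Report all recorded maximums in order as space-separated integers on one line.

Answer: 16 16 17 18 18 18 18 18

Derivation:
step 1: append 15 -> window=[15] (not full yet)
step 2: append 6 -> window=[15, 6] (not full yet)
step 3: append 16 -> window=[15, 6, 16] (not full yet)
step 4: append 7 -> window=[15, 6, 16, 7] -> max=16
step 5: append 10 -> window=[6, 16, 7, 10] -> max=16
step 6: append 17 -> window=[16, 7, 10, 17] -> max=17
step 7: append 18 -> window=[7, 10, 17, 18] -> max=18
step 8: append 15 -> window=[10, 17, 18, 15] -> max=18
step 9: append 6 -> window=[17, 18, 15, 6] -> max=18
step 10: append 18 -> window=[18, 15, 6, 18] -> max=18
step 11: append 13 -> window=[15, 6, 18, 13] -> max=18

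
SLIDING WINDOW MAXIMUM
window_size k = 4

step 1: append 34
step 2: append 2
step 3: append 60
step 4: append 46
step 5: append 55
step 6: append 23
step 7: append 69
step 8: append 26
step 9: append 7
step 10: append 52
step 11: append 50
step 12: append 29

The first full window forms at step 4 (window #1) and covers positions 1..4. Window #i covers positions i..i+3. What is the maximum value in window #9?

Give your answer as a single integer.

Answer: 52

Derivation:
step 1: append 34 -> window=[34] (not full yet)
step 2: append 2 -> window=[34, 2] (not full yet)
step 3: append 60 -> window=[34, 2, 60] (not full yet)
step 4: append 46 -> window=[34, 2, 60, 46] -> max=60
step 5: append 55 -> window=[2, 60, 46, 55] -> max=60
step 6: append 23 -> window=[60, 46, 55, 23] -> max=60
step 7: append 69 -> window=[46, 55, 23, 69] -> max=69
step 8: append 26 -> window=[55, 23, 69, 26] -> max=69
step 9: append 7 -> window=[23, 69, 26, 7] -> max=69
step 10: append 52 -> window=[69, 26, 7, 52] -> max=69
step 11: append 50 -> window=[26, 7, 52, 50] -> max=52
step 12: append 29 -> window=[7, 52, 50, 29] -> max=52
Window #9 max = 52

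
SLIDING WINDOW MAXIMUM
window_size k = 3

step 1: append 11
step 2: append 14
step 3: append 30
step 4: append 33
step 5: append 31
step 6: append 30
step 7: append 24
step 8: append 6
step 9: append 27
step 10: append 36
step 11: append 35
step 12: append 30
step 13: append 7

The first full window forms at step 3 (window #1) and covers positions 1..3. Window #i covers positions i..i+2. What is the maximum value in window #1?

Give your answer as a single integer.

Answer: 30

Derivation:
step 1: append 11 -> window=[11] (not full yet)
step 2: append 14 -> window=[11, 14] (not full yet)
step 3: append 30 -> window=[11, 14, 30] -> max=30
Window #1 max = 30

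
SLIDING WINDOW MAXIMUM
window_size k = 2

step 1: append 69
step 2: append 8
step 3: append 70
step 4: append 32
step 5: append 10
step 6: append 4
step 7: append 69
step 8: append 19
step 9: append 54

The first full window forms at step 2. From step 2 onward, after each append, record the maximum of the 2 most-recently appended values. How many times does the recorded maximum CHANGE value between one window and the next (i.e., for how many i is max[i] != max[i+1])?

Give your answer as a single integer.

Answer: 5

Derivation:
step 1: append 69 -> window=[69] (not full yet)
step 2: append 8 -> window=[69, 8] -> max=69
step 3: append 70 -> window=[8, 70] -> max=70
step 4: append 32 -> window=[70, 32] -> max=70
step 5: append 10 -> window=[32, 10] -> max=32
step 6: append 4 -> window=[10, 4] -> max=10
step 7: append 69 -> window=[4, 69] -> max=69
step 8: append 19 -> window=[69, 19] -> max=69
step 9: append 54 -> window=[19, 54] -> max=54
Recorded maximums: 69 70 70 32 10 69 69 54
Changes between consecutive maximums: 5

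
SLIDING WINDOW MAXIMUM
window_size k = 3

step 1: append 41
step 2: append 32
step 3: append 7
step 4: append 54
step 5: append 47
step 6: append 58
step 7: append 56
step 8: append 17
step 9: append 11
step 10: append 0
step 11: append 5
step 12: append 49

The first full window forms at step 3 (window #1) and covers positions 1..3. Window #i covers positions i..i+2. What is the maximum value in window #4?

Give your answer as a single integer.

Answer: 58

Derivation:
step 1: append 41 -> window=[41] (not full yet)
step 2: append 32 -> window=[41, 32] (not full yet)
step 3: append 7 -> window=[41, 32, 7] -> max=41
step 4: append 54 -> window=[32, 7, 54] -> max=54
step 5: append 47 -> window=[7, 54, 47] -> max=54
step 6: append 58 -> window=[54, 47, 58] -> max=58
Window #4 max = 58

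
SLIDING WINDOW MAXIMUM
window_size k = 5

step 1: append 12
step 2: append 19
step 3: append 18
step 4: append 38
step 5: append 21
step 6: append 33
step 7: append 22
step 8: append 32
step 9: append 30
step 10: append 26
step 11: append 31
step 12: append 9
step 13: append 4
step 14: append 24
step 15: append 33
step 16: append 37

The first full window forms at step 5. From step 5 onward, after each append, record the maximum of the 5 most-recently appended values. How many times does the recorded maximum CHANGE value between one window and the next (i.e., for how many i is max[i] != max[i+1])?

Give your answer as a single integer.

Answer: 5

Derivation:
step 1: append 12 -> window=[12] (not full yet)
step 2: append 19 -> window=[12, 19] (not full yet)
step 3: append 18 -> window=[12, 19, 18] (not full yet)
step 4: append 38 -> window=[12, 19, 18, 38] (not full yet)
step 5: append 21 -> window=[12, 19, 18, 38, 21] -> max=38
step 6: append 33 -> window=[19, 18, 38, 21, 33] -> max=38
step 7: append 22 -> window=[18, 38, 21, 33, 22] -> max=38
step 8: append 32 -> window=[38, 21, 33, 22, 32] -> max=38
step 9: append 30 -> window=[21, 33, 22, 32, 30] -> max=33
step 10: append 26 -> window=[33, 22, 32, 30, 26] -> max=33
step 11: append 31 -> window=[22, 32, 30, 26, 31] -> max=32
step 12: append 9 -> window=[32, 30, 26, 31, 9] -> max=32
step 13: append 4 -> window=[30, 26, 31, 9, 4] -> max=31
step 14: append 24 -> window=[26, 31, 9, 4, 24] -> max=31
step 15: append 33 -> window=[31, 9, 4, 24, 33] -> max=33
step 16: append 37 -> window=[9, 4, 24, 33, 37] -> max=37
Recorded maximums: 38 38 38 38 33 33 32 32 31 31 33 37
Changes between consecutive maximums: 5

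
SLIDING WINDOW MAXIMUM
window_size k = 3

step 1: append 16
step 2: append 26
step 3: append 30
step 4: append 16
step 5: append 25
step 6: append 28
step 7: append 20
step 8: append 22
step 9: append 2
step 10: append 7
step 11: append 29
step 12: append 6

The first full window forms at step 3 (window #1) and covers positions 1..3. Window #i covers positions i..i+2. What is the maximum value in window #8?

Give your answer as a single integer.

step 1: append 16 -> window=[16] (not full yet)
step 2: append 26 -> window=[16, 26] (not full yet)
step 3: append 30 -> window=[16, 26, 30] -> max=30
step 4: append 16 -> window=[26, 30, 16] -> max=30
step 5: append 25 -> window=[30, 16, 25] -> max=30
step 6: append 28 -> window=[16, 25, 28] -> max=28
step 7: append 20 -> window=[25, 28, 20] -> max=28
step 8: append 22 -> window=[28, 20, 22] -> max=28
step 9: append 2 -> window=[20, 22, 2] -> max=22
step 10: append 7 -> window=[22, 2, 7] -> max=22
Window #8 max = 22

Answer: 22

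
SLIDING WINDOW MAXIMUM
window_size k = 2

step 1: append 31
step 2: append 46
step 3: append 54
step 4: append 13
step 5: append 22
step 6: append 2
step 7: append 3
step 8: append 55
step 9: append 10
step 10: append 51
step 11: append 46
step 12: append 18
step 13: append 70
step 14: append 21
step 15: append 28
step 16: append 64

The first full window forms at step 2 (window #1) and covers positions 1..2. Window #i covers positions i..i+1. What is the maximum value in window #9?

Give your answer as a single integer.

step 1: append 31 -> window=[31] (not full yet)
step 2: append 46 -> window=[31, 46] -> max=46
step 3: append 54 -> window=[46, 54] -> max=54
step 4: append 13 -> window=[54, 13] -> max=54
step 5: append 22 -> window=[13, 22] -> max=22
step 6: append 2 -> window=[22, 2] -> max=22
step 7: append 3 -> window=[2, 3] -> max=3
step 8: append 55 -> window=[3, 55] -> max=55
step 9: append 10 -> window=[55, 10] -> max=55
step 10: append 51 -> window=[10, 51] -> max=51
Window #9 max = 51

Answer: 51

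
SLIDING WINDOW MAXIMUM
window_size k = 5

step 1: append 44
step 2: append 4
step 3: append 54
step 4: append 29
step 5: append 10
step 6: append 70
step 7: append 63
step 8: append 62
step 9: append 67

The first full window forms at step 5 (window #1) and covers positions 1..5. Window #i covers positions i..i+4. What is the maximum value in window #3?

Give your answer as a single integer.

Answer: 70

Derivation:
step 1: append 44 -> window=[44] (not full yet)
step 2: append 4 -> window=[44, 4] (not full yet)
step 3: append 54 -> window=[44, 4, 54] (not full yet)
step 4: append 29 -> window=[44, 4, 54, 29] (not full yet)
step 5: append 10 -> window=[44, 4, 54, 29, 10] -> max=54
step 6: append 70 -> window=[4, 54, 29, 10, 70] -> max=70
step 7: append 63 -> window=[54, 29, 10, 70, 63] -> max=70
Window #3 max = 70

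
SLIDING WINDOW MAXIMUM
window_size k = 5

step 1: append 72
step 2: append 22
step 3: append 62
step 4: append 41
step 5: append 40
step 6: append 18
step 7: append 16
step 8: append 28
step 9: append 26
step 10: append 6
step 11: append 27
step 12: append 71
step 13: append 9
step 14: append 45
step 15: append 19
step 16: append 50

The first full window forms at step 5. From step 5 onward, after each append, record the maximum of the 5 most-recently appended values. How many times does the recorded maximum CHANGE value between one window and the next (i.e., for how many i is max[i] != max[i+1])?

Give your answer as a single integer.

step 1: append 72 -> window=[72] (not full yet)
step 2: append 22 -> window=[72, 22] (not full yet)
step 3: append 62 -> window=[72, 22, 62] (not full yet)
step 4: append 41 -> window=[72, 22, 62, 41] (not full yet)
step 5: append 40 -> window=[72, 22, 62, 41, 40] -> max=72
step 6: append 18 -> window=[22, 62, 41, 40, 18] -> max=62
step 7: append 16 -> window=[62, 41, 40, 18, 16] -> max=62
step 8: append 28 -> window=[41, 40, 18, 16, 28] -> max=41
step 9: append 26 -> window=[40, 18, 16, 28, 26] -> max=40
step 10: append 6 -> window=[18, 16, 28, 26, 6] -> max=28
step 11: append 27 -> window=[16, 28, 26, 6, 27] -> max=28
step 12: append 71 -> window=[28, 26, 6, 27, 71] -> max=71
step 13: append 9 -> window=[26, 6, 27, 71, 9] -> max=71
step 14: append 45 -> window=[6, 27, 71, 9, 45] -> max=71
step 15: append 19 -> window=[27, 71, 9, 45, 19] -> max=71
step 16: append 50 -> window=[71, 9, 45, 19, 50] -> max=71
Recorded maximums: 72 62 62 41 40 28 28 71 71 71 71 71
Changes between consecutive maximums: 5

Answer: 5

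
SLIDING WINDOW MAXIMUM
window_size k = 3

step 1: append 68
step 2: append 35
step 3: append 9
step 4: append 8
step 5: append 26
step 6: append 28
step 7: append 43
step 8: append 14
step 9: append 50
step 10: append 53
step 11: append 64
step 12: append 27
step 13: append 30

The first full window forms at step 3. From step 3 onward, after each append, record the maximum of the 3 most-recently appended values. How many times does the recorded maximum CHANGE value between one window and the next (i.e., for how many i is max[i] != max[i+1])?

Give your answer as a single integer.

step 1: append 68 -> window=[68] (not full yet)
step 2: append 35 -> window=[68, 35] (not full yet)
step 3: append 9 -> window=[68, 35, 9] -> max=68
step 4: append 8 -> window=[35, 9, 8] -> max=35
step 5: append 26 -> window=[9, 8, 26] -> max=26
step 6: append 28 -> window=[8, 26, 28] -> max=28
step 7: append 43 -> window=[26, 28, 43] -> max=43
step 8: append 14 -> window=[28, 43, 14] -> max=43
step 9: append 50 -> window=[43, 14, 50] -> max=50
step 10: append 53 -> window=[14, 50, 53] -> max=53
step 11: append 64 -> window=[50, 53, 64] -> max=64
step 12: append 27 -> window=[53, 64, 27] -> max=64
step 13: append 30 -> window=[64, 27, 30] -> max=64
Recorded maximums: 68 35 26 28 43 43 50 53 64 64 64
Changes between consecutive maximums: 7

Answer: 7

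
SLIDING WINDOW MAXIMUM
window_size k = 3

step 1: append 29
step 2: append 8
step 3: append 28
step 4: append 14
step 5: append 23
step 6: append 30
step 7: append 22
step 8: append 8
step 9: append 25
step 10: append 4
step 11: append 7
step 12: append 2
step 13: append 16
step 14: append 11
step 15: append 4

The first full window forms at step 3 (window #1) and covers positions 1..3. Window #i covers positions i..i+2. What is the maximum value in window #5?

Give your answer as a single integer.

Answer: 30

Derivation:
step 1: append 29 -> window=[29] (not full yet)
step 2: append 8 -> window=[29, 8] (not full yet)
step 3: append 28 -> window=[29, 8, 28] -> max=29
step 4: append 14 -> window=[8, 28, 14] -> max=28
step 5: append 23 -> window=[28, 14, 23] -> max=28
step 6: append 30 -> window=[14, 23, 30] -> max=30
step 7: append 22 -> window=[23, 30, 22] -> max=30
Window #5 max = 30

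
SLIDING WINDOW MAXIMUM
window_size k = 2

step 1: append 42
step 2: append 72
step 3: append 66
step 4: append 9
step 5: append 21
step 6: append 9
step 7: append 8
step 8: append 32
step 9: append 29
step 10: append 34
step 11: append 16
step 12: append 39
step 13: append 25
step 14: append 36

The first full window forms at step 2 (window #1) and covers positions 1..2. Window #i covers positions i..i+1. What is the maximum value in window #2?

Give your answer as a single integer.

step 1: append 42 -> window=[42] (not full yet)
step 2: append 72 -> window=[42, 72] -> max=72
step 3: append 66 -> window=[72, 66] -> max=72
Window #2 max = 72

Answer: 72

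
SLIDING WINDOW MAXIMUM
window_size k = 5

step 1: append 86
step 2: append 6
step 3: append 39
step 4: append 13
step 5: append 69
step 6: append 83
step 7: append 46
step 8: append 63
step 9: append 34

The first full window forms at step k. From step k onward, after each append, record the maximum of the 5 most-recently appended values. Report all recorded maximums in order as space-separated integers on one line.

step 1: append 86 -> window=[86] (not full yet)
step 2: append 6 -> window=[86, 6] (not full yet)
step 3: append 39 -> window=[86, 6, 39] (not full yet)
step 4: append 13 -> window=[86, 6, 39, 13] (not full yet)
step 5: append 69 -> window=[86, 6, 39, 13, 69] -> max=86
step 6: append 83 -> window=[6, 39, 13, 69, 83] -> max=83
step 7: append 46 -> window=[39, 13, 69, 83, 46] -> max=83
step 8: append 63 -> window=[13, 69, 83, 46, 63] -> max=83
step 9: append 34 -> window=[69, 83, 46, 63, 34] -> max=83

Answer: 86 83 83 83 83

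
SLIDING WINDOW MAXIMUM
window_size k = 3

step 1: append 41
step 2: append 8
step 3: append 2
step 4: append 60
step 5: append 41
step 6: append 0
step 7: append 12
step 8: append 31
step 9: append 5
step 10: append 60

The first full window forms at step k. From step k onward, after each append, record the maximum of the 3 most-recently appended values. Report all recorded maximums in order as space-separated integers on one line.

Answer: 41 60 60 60 41 31 31 60

Derivation:
step 1: append 41 -> window=[41] (not full yet)
step 2: append 8 -> window=[41, 8] (not full yet)
step 3: append 2 -> window=[41, 8, 2] -> max=41
step 4: append 60 -> window=[8, 2, 60] -> max=60
step 5: append 41 -> window=[2, 60, 41] -> max=60
step 6: append 0 -> window=[60, 41, 0] -> max=60
step 7: append 12 -> window=[41, 0, 12] -> max=41
step 8: append 31 -> window=[0, 12, 31] -> max=31
step 9: append 5 -> window=[12, 31, 5] -> max=31
step 10: append 60 -> window=[31, 5, 60] -> max=60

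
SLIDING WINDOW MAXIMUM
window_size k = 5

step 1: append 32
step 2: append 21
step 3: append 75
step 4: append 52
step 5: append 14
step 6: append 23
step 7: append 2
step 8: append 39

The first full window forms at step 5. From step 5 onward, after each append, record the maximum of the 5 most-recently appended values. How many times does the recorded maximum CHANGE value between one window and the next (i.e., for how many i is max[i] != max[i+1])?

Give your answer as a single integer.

step 1: append 32 -> window=[32] (not full yet)
step 2: append 21 -> window=[32, 21] (not full yet)
step 3: append 75 -> window=[32, 21, 75] (not full yet)
step 4: append 52 -> window=[32, 21, 75, 52] (not full yet)
step 5: append 14 -> window=[32, 21, 75, 52, 14] -> max=75
step 6: append 23 -> window=[21, 75, 52, 14, 23] -> max=75
step 7: append 2 -> window=[75, 52, 14, 23, 2] -> max=75
step 8: append 39 -> window=[52, 14, 23, 2, 39] -> max=52
Recorded maximums: 75 75 75 52
Changes between consecutive maximums: 1

Answer: 1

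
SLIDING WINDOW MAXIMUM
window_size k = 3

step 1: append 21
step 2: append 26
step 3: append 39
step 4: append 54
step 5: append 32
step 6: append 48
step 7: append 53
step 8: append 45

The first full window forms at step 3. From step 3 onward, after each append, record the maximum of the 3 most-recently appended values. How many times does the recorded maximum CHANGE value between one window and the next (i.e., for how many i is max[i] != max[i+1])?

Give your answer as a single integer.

step 1: append 21 -> window=[21] (not full yet)
step 2: append 26 -> window=[21, 26] (not full yet)
step 3: append 39 -> window=[21, 26, 39] -> max=39
step 4: append 54 -> window=[26, 39, 54] -> max=54
step 5: append 32 -> window=[39, 54, 32] -> max=54
step 6: append 48 -> window=[54, 32, 48] -> max=54
step 7: append 53 -> window=[32, 48, 53] -> max=53
step 8: append 45 -> window=[48, 53, 45] -> max=53
Recorded maximums: 39 54 54 54 53 53
Changes between consecutive maximums: 2

Answer: 2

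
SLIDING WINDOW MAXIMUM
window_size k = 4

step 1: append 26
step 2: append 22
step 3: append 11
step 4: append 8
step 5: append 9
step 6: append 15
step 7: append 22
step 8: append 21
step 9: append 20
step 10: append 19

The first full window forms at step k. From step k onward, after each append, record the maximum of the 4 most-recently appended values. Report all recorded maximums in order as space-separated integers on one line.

step 1: append 26 -> window=[26] (not full yet)
step 2: append 22 -> window=[26, 22] (not full yet)
step 3: append 11 -> window=[26, 22, 11] (not full yet)
step 4: append 8 -> window=[26, 22, 11, 8] -> max=26
step 5: append 9 -> window=[22, 11, 8, 9] -> max=22
step 6: append 15 -> window=[11, 8, 9, 15] -> max=15
step 7: append 22 -> window=[8, 9, 15, 22] -> max=22
step 8: append 21 -> window=[9, 15, 22, 21] -> max=22
step 9: append 20 -> window=[15, 22, 21, 20] -> max=22
step 10: append 19 -> window=[22, 21, 20, 19] -> max=22

Answer: 26 22 15 22 22 22 22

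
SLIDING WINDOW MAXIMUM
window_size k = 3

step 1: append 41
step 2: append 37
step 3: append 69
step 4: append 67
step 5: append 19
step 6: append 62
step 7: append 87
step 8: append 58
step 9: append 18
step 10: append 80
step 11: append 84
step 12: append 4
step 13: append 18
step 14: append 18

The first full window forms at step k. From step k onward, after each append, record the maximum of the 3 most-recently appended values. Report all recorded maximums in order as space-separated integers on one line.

Answer: 69 69 69 67 87 87 87 80 84 84 84 18

Derivation:
step 1: append 41 -> window=[41] (not full yet)
step 2: append 37 -> window=[41, 37] (not full yet)
step 3: append 69 -> window=[41, 37, 69] -> max=69
step 4: append 67 -> window=[37, 69, 67] -> max=69
step 5: append 19 -> window=[69, 67, 19] -> max=69
step 6: append 62 -> window=[67, 19, 62] -> max=67
step 7: append 87 -> window=[19, 62, 87] -> max=87
step 8: append 58 -> window=[62, 87, 58] -> max=87
step 9: append 18 -> window=[87, 58, 18] -> max=87
step 10: append 80 -> window=[58, 18, 80] -> max=80
step 11: append 84 -> window=[18, 80, 84] -> max=84
step 12: append 4 -> window=[80, 84, 4] -> max=84
step 13: append 18 -> window=[84, 4, 18] -> max=84
step 14: append 18 -> window=[4, 18, 18] -> max=18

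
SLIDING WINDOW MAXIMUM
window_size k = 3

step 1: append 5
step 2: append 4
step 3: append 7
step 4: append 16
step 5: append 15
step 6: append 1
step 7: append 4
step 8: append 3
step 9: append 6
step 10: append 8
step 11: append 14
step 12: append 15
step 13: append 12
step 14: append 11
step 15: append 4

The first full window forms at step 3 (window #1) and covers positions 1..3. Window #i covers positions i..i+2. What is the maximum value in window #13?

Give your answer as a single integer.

Answer: 12

Derivation:
step 1: append 5 -> window=[5] (not full yet)
step 2: append 4 -> window=[5, 4] (not full yet)
step 3: append 7 -> window=[5, 4, 7] -> max=7
step 4: append 16 -> window=[4, 7, 16] -> max=16
step 5: append 15 -> window=[7, 16, 15] -> max=16
step 6: append 1 -> window=[16, 15, 1] -> max=16
step 7: append 4 -> window=[15, 1, 4] -> max=15
step 8: append 3 -> window=[1, 4, 3] -> max=4
step 9: append 6 -> window=[4, 3, 6] -> max=6
step 10: append 8 -> window=[3, 6, 8] -> max=8
step 11: append 14 -> window=[6, 8, 14] -> max=14
step 12: append 15 -> window=[8, 14, 15] -> max=15
step 13: append 12 -> window=[14, 15, 12] -> max=15
step 14: append 11 -> window=[15, 12, 11] -> max=15
step 15: append 4 -> window=[12, 11, 4] -> max=12
Window #13 max = 12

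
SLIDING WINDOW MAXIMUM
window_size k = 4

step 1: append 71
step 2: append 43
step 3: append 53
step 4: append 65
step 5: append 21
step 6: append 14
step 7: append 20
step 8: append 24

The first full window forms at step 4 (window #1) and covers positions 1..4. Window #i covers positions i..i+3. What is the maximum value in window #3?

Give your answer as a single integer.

Answer: 65

Derivation:
step 1: append 71 -> window=[71] (not full yet)
step 2: append 43 -> window=[71, 43] (not full yet)
step 3: append 53 -> window=[71, 43, 53] (not full yet)
step 4: append 65 -> window=[71, 43, 53, 65] -> max=71
step 5: append 21 -> window=[43, 53, 65, 21] -> max=65
step 6: append 14 -> window=[53, 65, 21, 14] -> max=65
Window #3 max = 65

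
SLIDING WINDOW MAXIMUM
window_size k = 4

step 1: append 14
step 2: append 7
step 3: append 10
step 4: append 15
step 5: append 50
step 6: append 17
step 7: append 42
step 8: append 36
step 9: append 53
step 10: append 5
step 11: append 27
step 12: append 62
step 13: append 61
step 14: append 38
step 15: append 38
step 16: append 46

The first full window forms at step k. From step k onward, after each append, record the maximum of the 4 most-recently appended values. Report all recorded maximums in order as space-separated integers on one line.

Answer: 15 50 50 50 50 53 53 53 62 62 62 62 61

Derivation:
step 1: append 14 -> window=[14] (not full yet)
step 2: append 7 -> window=[14, 7] (not full yet)
step 3: append 10 -> window=[14, 7, 10] (not full yet)
step 4: append 15 -> window=[14, 7, 10, 15] -> max=15
step 5: append 50 -> window=[7, 10, 15, 50] -> max=50
step 6: append 17 -> window=[10, 15, 50, 17] -> max=50
step 7: append 42 -> window=[15, 50, 17, 42] -> max=50
step 8: append 36 -> window=[50, 17, 42, 36] -> max=50
step 9: append 53 -> window=[17, 42, 36, 53] -> max=53
step 10: append 5 -> window=[42, 36, 53, 5] -> max=53
step 11: append 27 -> window=[36, 53, 5, 27] -> max=53
step 12: append 62 -> window=[53, 5, 27, 62] -> max=62
step 13: append 61 -> window=[5, 27, 62, 61] -> max=62
step 14: append 38 -> window=[27, 62, 61, 38] -> max=62
step 15: append 38 -> window=[62, 61, 38, 38] -> max=62
step 16: append 46 -> window=[61, 38, 38, 46] -> max=61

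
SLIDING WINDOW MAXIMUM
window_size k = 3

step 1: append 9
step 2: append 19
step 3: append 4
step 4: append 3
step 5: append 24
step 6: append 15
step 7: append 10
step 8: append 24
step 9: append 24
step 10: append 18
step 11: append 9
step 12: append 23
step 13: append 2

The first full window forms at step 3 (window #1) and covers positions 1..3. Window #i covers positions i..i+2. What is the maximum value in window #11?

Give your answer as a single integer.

Answer: 23

Derivation:
step 1: append 9 -> window=[9] (not full yet)
step 2: append 19 -> window=[9, 19] (not full yet)
step 3: append 4 -> window=[9, 19, 4] -> max=19
step 4: append 3 -> window=[19, 4, 3] -> max=19
step 5: append 24 -> window=[4, 3, 24] -> max=24
step 6: append 15 -> window=[3, 24, 15] -> max=24
step 7: append 10 -> window=[24, 15, 10] -> max=24
step 8: append 24 -> window=[15, 10, 24] -> max=24
step 9: append 24 -> window=[10, 24, 24] -> max=24
step 10: append 18 -> window=[24, 24, 18] -> max=24
step 11: append 9 -> window=[24, 18, 9] -> max=24
step 12: append 23 -> window=[18, 9, 23] -> max=23
step 13: append 2 -> window=[9, 23, 2] -> max=23
Window #11 max = 23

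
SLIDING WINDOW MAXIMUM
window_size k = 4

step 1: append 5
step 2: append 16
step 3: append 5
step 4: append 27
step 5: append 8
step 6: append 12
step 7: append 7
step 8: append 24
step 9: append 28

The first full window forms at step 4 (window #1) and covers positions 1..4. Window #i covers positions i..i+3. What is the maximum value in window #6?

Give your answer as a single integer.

Answer: 28

Derivation:
step 1: append 5 -> window=[5] (not full yet)
step 2: append 16 -> window=[5, 16] (not full yet)
step 3: append 5 -> window=[5, 16, 5] (not full yet)
step 4: append 27 -> window=[5, 16, 5, 27] -> max=27
step 5: append 8 -> window=[16, 5, 27, 8] -> max=27
step 6: append 12 -> window=[5, 27, 8, 12] -> max=27
step 7: append 7 -> window=[27, 8, 12, 7] -> max=27
step 8: append 24 -> window=[8, 12, 7, 24] -> max=24
step 9: append 28 -> window=[12, 7, 24, 28] -> max=28
Window #6 max = 28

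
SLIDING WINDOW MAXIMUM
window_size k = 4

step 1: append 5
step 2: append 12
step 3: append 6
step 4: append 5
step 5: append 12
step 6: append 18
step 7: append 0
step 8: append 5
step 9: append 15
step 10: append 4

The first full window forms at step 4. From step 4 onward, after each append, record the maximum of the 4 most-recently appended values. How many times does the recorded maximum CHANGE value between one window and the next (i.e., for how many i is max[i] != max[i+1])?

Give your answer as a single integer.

Answer: 2

Derivation:
step 1: append 5 -> window=[5] (not full yet)
step 2: append 12 -> window=[5, 12] (not full yet)
step 3: append 6 -> window=[5, 12, 6] (not full yet)
step 4: append 5 -> window=[5, 12, 6, 5] -> max=12
step 5: append 12 -> window=[12, 6, 5, 12] -> max=12
step 6: append 18 -> window=[6, 5, 12, 18] -> max=18
step 7: append 0 -> window=[5, 12, 18, 0] -> max=18
step 8: append 5 -> window=[12, 18, 0, 5] -> max=18
step 9: append 15 -> window=[18, 0, 5, 15] -> max=18
step 10: append 4 -> window=[0, 5, 15, 4] -> max=15
Recorded maximums: 12 12 18 18 18 18 15
Changes between consecutive maximums: 2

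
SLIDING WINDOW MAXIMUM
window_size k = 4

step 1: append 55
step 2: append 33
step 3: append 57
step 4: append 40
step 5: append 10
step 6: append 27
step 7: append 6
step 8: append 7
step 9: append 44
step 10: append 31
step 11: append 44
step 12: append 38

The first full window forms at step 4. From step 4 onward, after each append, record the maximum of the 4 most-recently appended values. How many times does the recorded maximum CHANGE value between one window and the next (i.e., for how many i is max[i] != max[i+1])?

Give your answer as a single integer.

Answer: 3

Derivation:
step 1: append 55 -> window=[55] (not full yet)
step 2: append 33 -> window=[55, 33] (not full yet)
step 3: append 57 -> window=[55, 33, 57] (not full yet)
step 4: append 40 -> window=[55, 33, 57, 40] -> max=57
step 5: append 10 -> window=[33, 57, 40, 10] -> max=57
step 6: append 27 -> window=[57, 40, 10, 27] -> max=57
step 7: append 6 -> window=[40, 10, 27, 6] -> max=40
step 8: append 7 -> window=[10, 27, 6, 7] -> max=27
step 9: append 44 -> window=[27, 6, 7, 44] -> max=44
step 10: append 31 -> window=[6, 7, 44, 31] -> max=44
step 11: append 44 -> window=[7, 44, 31, 44] -> max=44
step 12: append 38 -> window=[44, 31, 44, 38] -> max=44
Recorded maximums: 57 57 57 40 27 44 44 44 44
Changes between consecutive maximums: 3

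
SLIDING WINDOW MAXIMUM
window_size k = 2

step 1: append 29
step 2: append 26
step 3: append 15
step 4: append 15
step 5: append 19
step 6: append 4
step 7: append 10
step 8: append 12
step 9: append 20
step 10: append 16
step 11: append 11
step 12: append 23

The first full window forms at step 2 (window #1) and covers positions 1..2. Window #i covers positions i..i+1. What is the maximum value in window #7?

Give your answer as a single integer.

Answer: 12

Derivation:
step 1: append 29 -> window=[29] (not full yet)
step 2: append 26 -> window=[29, 26] -> max=29
step 3: append 15 -> window=[26, 15] -> max=26
step 4: append 15 -> window=[15, 15] -> max=15
step 5: append 19 -> window=[15, 19] -> max=19
step 6: append 4 -> window=[19, 4] -> max=19
step 7: append 10 -> window=[4, 10] -> max=10
step 8: append 12 -> window=[10, 12] -> max=12
Window #7 max = 12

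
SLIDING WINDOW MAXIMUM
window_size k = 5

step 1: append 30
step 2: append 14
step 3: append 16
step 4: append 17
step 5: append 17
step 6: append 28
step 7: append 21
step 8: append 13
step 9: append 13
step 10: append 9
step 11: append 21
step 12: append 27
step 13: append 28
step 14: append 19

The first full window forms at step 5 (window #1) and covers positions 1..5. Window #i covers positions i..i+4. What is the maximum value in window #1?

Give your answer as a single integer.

Answer: 30

Derivation:
step 1: append 30 -> window=[30] (not full yet)
step 2: append 14 -> window=[30, 14] (not full yet)
step 3: append 16 -> window=[30, 14, 16] (not full yet)
step 4: append 17 -> window=[30, 14, 16, 17] (not full yet)
step 5: append 17 -> window=[30, 14, 16, 17, 17] -> max=30
Window #1 max = 30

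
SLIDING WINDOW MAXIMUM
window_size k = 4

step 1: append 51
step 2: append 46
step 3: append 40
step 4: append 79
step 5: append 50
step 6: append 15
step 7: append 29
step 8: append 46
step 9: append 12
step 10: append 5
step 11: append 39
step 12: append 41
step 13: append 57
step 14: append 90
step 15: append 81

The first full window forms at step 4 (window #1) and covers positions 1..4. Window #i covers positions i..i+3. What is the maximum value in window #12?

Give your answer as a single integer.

step 1: append 51 -> window=[51] (not full yet)
step 2: append 46 -> window=[51, 46] (not full yet)
step 3: append 40 -> window=[51, 46, 40] (not full yet)
step 4: append 79 -> window=[51, 46, 40, 79] -> max=79
step 5: append 50 -> window=[46, 40, 79, 50] -> max=79
step 6: append 15 -> window=[40, 79, 50, 15] -> max=79
step 7: append 29 -> window=[79, 50, 15, 29] -> max=79
step 8: append 46 -> window=[50, 15, 29, 46] -> max=50
step 9: append 12 -> window=[15, 29, 46, 12] -> max=46
step 10: append 5 -> window=[29, 46, 12, 5] -> max=46
step 11: append 39 -> window=[46, 12, 5, 39] -> max=46
step 12: append 41 -> window=[12, 5, 39, 41] -> max=41
step 13: append 57 -> window=[5, 39, 41, 57] -> max=57
step 14: append 90 -> window=[39, 41, 57, 90] -> max=90
step 15: append 81 -> window=[41, 57, 90, 81] -> max=90
Window #12 max = 90

Answer: 90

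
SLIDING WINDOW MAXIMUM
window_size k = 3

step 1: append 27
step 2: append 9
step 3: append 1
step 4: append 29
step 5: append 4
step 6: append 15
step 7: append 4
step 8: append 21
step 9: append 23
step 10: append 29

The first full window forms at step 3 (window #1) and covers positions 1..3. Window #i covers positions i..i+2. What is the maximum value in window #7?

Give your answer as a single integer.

step 1: append 27 -> window=[27] (not full yet)
step 2: append 9 -> window=[27, 9] (not full yet)
step 3: append 1 -> window=[27, 9, 1] -> max=27
step 4: append 29 -> window=[9, 1, 29] -> max=29
step 5: append 4 -> window=[1, 29, 4] -> max=29
step 6: append 15 -> window=[29, 4, 15] -> max=29
step 7: append 4 -> window=[4, 15, 4] -> max=15
step 8: append 21 -> window=[15, 4, 21] -> max=21
step 9: append 23 -> window=[4, 21, 23] -> max=23
Window #7 max = 23

Answer: 23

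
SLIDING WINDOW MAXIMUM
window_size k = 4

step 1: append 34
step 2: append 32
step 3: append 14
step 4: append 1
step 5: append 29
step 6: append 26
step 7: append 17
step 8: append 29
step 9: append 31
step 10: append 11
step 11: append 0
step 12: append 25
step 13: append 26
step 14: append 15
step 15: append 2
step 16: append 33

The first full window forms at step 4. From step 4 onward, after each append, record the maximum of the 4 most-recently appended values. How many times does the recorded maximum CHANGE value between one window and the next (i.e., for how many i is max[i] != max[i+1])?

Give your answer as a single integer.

Answer: 5

Derivation:
step 1: append 34 -> window=[34] (not full yet)
step 2: append 32 -> window=[34, 32] (not full yet)
step 3: append 14 -> window=[34, 32, 14] (not full yet)
step 4: append 1 -> window=[34, 32, 14, 1] -> max=34
step 5: append 29 -> window=[32, 14, 1, 29] -> max=32
step 6: append 26 -> window=[14, 1, 29, 26] -> max=29
step 7: append 17 -> window=[1, 29, 26, 17] -> max=29
step 8: append 29 -> window=[29, 26, 17, 29] -> max=29
step 9: append 31 -> window=[26, 17, 29, 31] -> max=31
step 10: append 11 -> window=[17, 29, 31, 11] -> max=31
step 11: append 0 -> window=[29, 31, 11, 0] -> max=31
step 12: append 25 -> window=[31, 11, 0, 25] -> max=31
step 13: append 26 -> window=[11, 0, 25, 26] -> max=26
step 14: append 15 -> window=[0, 25, 26, 15] -> max=26
step 15: append 2 -> window=[25, 26, 15, 2] -> max=26
step 16: append 33 -> window=[26, 15, 2, 33] -> max=33
Recorded maximums: 34 32 29 29 29 31 31 31 31 26 26 26 33
Changes between consecutive maximums: 5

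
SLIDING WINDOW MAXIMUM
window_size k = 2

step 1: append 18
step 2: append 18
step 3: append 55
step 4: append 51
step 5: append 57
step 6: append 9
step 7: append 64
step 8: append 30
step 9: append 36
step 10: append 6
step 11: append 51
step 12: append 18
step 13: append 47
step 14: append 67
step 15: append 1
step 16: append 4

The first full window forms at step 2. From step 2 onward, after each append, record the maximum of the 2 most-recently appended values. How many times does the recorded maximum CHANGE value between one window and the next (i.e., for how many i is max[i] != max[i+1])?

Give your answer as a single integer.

Answer: 8

Derivation:
step 1: append 18 -> window=[18] (not full yet)
step 2: append 18 -> window=[18, 18] -> max=18
step 3: append 55 -> window=[18, 55] -> max=55
step 4: append 51 -> window=[55, 51] -> max=55
step 5: append 57 -> window=[51, 57] -> max=57
step 6: append 9 -> window=[57, 9] -> max=57
step 7: append 64 -> window=[9, 64] -> max=64
step 8: append 30 -> window=[64, 30] -> max=64
step 9: append 36 -> window=[30, 36] -> max=36
step 10: append 6 -> window=[36, 6] -> max=36
step 11: append 51 -> window=[6, 51] -> max=51
step 12: append 18 -> window=[51, 18] -> max=51
step 13: append 47 -> window=[18, 47] -> max=47
step 14: append 67 -> window=[47, 67] -> max=67
step 15: append 1 -> window=[67, 1] -> max=67
step 16: append 4 -> window=[1, 4] -> max=4
Recorded maximums: 18 55 55 57 57 64 64 36 36 51 51 47 67 67 4
Changes between consecutive maximums: 8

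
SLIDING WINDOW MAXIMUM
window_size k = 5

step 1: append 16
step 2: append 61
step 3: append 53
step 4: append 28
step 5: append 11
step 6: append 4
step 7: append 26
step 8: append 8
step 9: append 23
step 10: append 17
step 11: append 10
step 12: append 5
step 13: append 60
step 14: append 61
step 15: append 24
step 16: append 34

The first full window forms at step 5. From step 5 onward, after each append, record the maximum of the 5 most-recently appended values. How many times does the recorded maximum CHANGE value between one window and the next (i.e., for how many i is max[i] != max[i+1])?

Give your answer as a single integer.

step 1: append 16 -> window=[16] (not full yet)
step 2: append 61 -> window=[16, 61] (not full yet)
step 3: append 53 -> window=[16, 61, 53] (not full yet)
step 4: append 28 -> window=[16, 61, 53, 28] (not full yet)
step 5: append 11 -> window=[16, 61, 53, 28, 11] -> max=61
step 6: append 4 -> window=[61, 53, 28, 11, 4] -> max=61
step 7: append 26 -> window=[53, 28, 11, 4, 26] -> max=53
step 8: append 8 -> window=[28, 11, 4, 26, 8] -> max=28
step 9: append 23 -> window=[11, 4, 26, 8, 23] -> max=26
step 10: append 17 -> window=[4, 26, 8, 23, 17] -> max=26
step 11: append 10 -> window=[26, 8, 23, 17, 10] -> max=26
step 12: append 5 -> window=[8, 23, 17, 10, 5] -> max=23
step 13: append 60 -> window=[23, 17, 10, 5, 60] -> max=60
step 14: append 61 -> window=[17, 10, 5, 60, 61] -> max=61
step 15: append 24 -> window=[10, 5, 60, 61, 24] -> max=61
step 16: append 34 -> window=[5, 60, 61, 24, 34] -> max=61
Recorded maximums: 61 61 53 28 26 26 26 23 60 61 61 61
Changes between consecutive maximums: 6

Answer: 6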